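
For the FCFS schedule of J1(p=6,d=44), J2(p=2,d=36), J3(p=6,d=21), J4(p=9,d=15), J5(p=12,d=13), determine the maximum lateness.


Lateness per job (L = C - d):
  J1: C=6, d=44, L=-38
  J2: C=8, d=36, L=-28
  J3: C=14, d=21, L=-7
  J4: C=23, d=15, L=8
  J5: C=35, d=13, L=22
Lmax = max(-38, -28, -7, 8, 22)
= 22


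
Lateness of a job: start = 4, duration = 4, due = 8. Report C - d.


Completion = 4 + 4 = 8
Lateness = C - d = 8 - 8
= 0


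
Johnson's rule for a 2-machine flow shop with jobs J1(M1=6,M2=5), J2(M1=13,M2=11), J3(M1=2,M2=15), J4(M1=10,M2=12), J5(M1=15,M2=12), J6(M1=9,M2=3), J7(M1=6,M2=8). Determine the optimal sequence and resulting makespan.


Johnson's rule:
Group 1 (M1≤M2, sort by M1): ['J3', 'J7', 'J4']
Group 2 (M1>M2, sort desc M2): ['J5', 'J2', 'J1', 'J6']
Sequence: J3 → J7 → J4 → J5 → J2 → J1 → J6
Makespan calculation:
  J3: M1 done=2, M2 done=17
  J7: M1 done=8, M2 done=25
  J4: M1 done=18, M2 done=37
  J5: M1 done=33, M2 done=49
  J2: M1 done=46, M2 done=60
  J1: M1 done=52, M2 done=65
  J6: M1 done=61, M2 done=68
= Sequence: J3 → J7 → J4 → J5 → J2 → J1 → J6, Makespan: 68


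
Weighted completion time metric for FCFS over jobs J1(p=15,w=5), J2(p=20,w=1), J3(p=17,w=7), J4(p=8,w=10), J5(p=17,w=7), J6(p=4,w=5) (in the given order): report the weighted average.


Completion times:
  J1: C=15, w×C=5×15=75
  J2: C=35, w×C=1×35=35
  J3: C=52, w×C=7×52=364
  J4: C=60, w×C=10×60=600
  J5: C=77, w×C=7×77=539
  J6: C=81, w×C=5×81=405
Sum w×C = 2018
Sum w = 35
Weighted avg = 2018/35
= 57.66


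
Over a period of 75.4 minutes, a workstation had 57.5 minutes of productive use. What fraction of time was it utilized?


Utilization = busy / total × 100
= 57.5 / 75.4 × 100
= 76.3%


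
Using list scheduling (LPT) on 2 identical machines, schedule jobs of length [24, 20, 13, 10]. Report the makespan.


Jobs (LPT sorted): [24, 20, 13, 10]
Machines: 2
  J=24 → Machine 1 (load: 0+24=24)
  J=20 → Machine 2 (load: 0+20=20)
  J=13 → Machine 2 (load: 20+13=33)
  J=10 → Machine 1 (load: 24+10=34)
Machine loads: [34, 33]
Makespan = max = 34 time units


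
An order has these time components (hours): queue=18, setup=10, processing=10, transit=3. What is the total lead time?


Lead time = queue + setup + processing + transit
= 18 + 10 + 10 + 3
= 41 hours


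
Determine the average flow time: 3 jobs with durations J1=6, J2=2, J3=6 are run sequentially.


Completion times:
  J1: completes at 6
  J2: completes at 8
  J3: completes at 14
Sum = 28
Average = 28/3
= 9.33


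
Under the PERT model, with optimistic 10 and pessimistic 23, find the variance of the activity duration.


σ² = ((p - o) / 6)² = (p - o)² / 36
= (23 - 10)² / 36
= 13² / 36
= 169 / 36
= 4.6944


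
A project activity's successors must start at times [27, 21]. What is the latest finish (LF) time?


LF = min of all successor start times
Successors start at: [27, 21]
LF = min(27, 21)
= 21


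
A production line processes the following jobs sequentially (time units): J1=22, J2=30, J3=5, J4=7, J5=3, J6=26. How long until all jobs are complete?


Sequential makespan: sum all processing times
= 22 + 30 + 5 + 7 + 3 + 26
= 93 time units


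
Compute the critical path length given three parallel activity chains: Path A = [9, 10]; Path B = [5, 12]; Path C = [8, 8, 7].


Path A: 9 + 10 = 19
Path B: 5 + 12 = 17
Path C: 8 + 8 + 7 = 23
Critical path = longest = max(19, 17, 23)
= 23 (Path C)


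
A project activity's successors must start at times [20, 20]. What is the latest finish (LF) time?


LF = min of all successor start times
Successors start at: [20, 20]
LF = min(20, 20)
= 20


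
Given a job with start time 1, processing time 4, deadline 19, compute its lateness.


Completion = 1 + 4 = 5
Lateness = C - d = 5 - 19
= -14


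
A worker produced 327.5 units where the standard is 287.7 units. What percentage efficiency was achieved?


Efficiency = (actual / standard) × 100
= (327.5 / 287.7) × 100
= 113.8%


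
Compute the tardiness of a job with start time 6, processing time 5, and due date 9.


Completion = start + processing = 6 + 5 = 11
Tardiness = max(0, C - d) = max(0, 11 - 9)
= max(0, 2)
= 2


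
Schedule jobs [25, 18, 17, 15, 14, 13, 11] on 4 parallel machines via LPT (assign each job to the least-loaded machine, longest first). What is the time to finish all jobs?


Jobs (LPT sorted): [25, 18, 17, 15, 14, 13, 11]
Machines: 4
  J=25 → Machine 1 (load: 0+25=25)
  J=18 → Machine 2 (load: 0+18=18)
  J=17 → Machine 3 (load: 0+17=17)
  J=15 → Machine 4 (load: 0+15=15)
  J=14 → Machine 4 (load: 15+14=29)
  J=13 → Machine 3 (load: 17+13=30)
  J=11 → Machine 2 (load: 18+11=29)
Machine loads: [25, 29, 30, 29]
Makespan = max = 30 time units


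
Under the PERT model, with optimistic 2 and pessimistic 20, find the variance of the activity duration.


σ² = ((p - o) / 6)² = (p - o)² / 36
= (20 - 2)² / 36
= 18² / 36
= 324 / 36
= 9.0000


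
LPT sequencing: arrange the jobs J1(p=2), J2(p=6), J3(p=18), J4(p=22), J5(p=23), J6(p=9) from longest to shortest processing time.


LPT: sort by longest processing time first
  J5: p=23
  J4: p=22
  J3: p=18
  J6: p=9
  J2: p=6
  J1: p=2
Order: J5 → J4 → J3 → J6 → J2 → J1


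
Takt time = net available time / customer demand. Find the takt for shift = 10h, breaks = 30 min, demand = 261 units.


Available = 10×60 - 30 = 570 min
Takt time = 570 / 261
= 2.18 min/unit


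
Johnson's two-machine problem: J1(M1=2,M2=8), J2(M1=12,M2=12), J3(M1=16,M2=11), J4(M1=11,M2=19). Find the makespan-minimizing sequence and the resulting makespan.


Johnson's rule:
Group 1 (M1≤M2, sort by M1): ['J1', 'J4', 'J2']
Group 2 (M1>M2, sort desc M2): ['J3']
Sequence: J1 → J4 → J2 → J3
Makespan calculation:
  J1: M1 done=2, M2 done=10
  J4: M1 done=13, M2 done=32
  J2: M1 done=25, M2 done=44
  J3: M1 done=41, M2 done=55
= Sequence: J1 → J4 → J2 → J3, Makespan: 55


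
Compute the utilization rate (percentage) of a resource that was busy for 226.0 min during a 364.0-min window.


Utilization = busy / total × 100
= 226.0 / 364.0 × 100
= 62.1%


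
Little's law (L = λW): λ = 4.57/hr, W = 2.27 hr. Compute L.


Little's law: L = λ × W
= 4.57 × 2.27
= 10.37


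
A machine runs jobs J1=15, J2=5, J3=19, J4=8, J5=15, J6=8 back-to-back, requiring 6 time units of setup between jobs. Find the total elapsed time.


Makespan = Σ processing + (n-1) × setup
= (15 + 5 + 19 + 8 + 15 + 8) + (6-1)×6
= 70 + 30
= 100 time units


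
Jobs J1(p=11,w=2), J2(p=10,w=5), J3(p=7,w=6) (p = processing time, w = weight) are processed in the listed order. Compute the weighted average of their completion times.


Completion times:
  J1: C=11, w×C=2×11=22
  J2: C=21, w×C=5×21=105
  J3: C=28, w×C=6×28=168
Sum w×C = 295
Sum w = 13
Weighted avg = 295/13
= 22.69


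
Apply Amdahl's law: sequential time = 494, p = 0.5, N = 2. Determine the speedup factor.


Amdahl's law: T_p = T × ((1-p) + p/N)
= 494 × ((1-0.5) + 0.5/2)
= 494 × (0.50 + 0.2500)
= 494 × 0.7500
= 370.50
Speedup = 494/370.50
= 1.33×


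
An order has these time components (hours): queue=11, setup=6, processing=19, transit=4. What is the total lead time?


Lead time = queue + setup + processing + transit
= 11 + 6 + 19 + 4
= 40 hours


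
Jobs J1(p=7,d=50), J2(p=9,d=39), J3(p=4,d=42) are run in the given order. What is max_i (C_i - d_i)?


Lateness per job (L = C - d):
  J1: C=7, d=50, L=-43
  J2: C=16, d=39, L=-23
  J3: C=20, d=42, L=-22
Lmax = max(-43, -23, -22)
= -22


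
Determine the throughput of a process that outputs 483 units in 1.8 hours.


Throughput = units / time
= 483 / 1.8
= 268.3 units/hour


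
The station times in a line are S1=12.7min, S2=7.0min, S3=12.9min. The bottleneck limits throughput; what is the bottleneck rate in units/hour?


Bottleneck = longest station time
Station times: [12.7, 7.0, 12.9]
Max = 12.9 min
Rate = 60 / 12.9
= 4.65 units/hour (bottleneck: 12.9min)


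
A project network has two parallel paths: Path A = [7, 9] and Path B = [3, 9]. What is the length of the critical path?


Path A: 7 + 9 = 16
Path B: 3 + 9 = 12
Critical path = longest = max(16, 12)
= 16 (Path A)


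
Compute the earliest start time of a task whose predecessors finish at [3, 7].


ES = max of all predecessor completion times
Predecessors: [3, 7]
ES = max(3, 7)
= 7


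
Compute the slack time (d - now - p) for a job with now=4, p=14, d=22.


Slack = due - current_time - processing
= 22 - 4 - 14
= 4


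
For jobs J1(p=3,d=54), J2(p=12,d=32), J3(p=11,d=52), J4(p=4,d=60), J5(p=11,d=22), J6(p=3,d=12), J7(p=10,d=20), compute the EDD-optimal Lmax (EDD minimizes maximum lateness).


EDD order: J6 → J7 → J5 → J2 → J3 → J1 → J4
Completion and lateness:
  J6: C=3, d=12, L=3-12=-9
  J7: C=13, d=20, L=13-20=-7
  J5: C=24, d=22, L=24-22=2
  J2: C=36, d=32, L=36-32=4
  J3: C=47, d=52, L=47-52=-5
  J1: C=50, d=54, L=50-54=-4
  J4: C=54, d=60, L=54-60=-6
Lmax = max(-9, -7, 2, 4, -5, -4, -6)
= 4


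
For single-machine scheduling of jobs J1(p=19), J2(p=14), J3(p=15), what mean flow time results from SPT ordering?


SPT order: J2 → J3 → J1
Completion times:
  J2: C=14
  J3: C=29
  J1: C=48
Sum = 91, n = 3
Mean flow = 91/3
= 30.33


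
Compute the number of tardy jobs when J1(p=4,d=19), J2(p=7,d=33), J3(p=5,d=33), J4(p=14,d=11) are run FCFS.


Completion vs due date:
  J1: C=4, d=19 → on time
  J2: C=11, d=33 → on time
  J3: C=16, d=33 → on time
  J4: C=30, d=11 → TARDY
Tardy jobs: J4
Count = 1


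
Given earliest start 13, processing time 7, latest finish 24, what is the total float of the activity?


EF = ES + duration = 13 + 7 = 20
LS = LF - duration = 24 - 7 = 17
Total Float = LF - EF = 24 - 20
(or LS - ES = 17 - 13)
= 4


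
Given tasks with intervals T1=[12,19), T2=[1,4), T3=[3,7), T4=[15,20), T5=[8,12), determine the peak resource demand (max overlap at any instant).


Check each time point for overlaps:
  t=3: 2 tasks active (T2, T3)
Max concurrent = 2


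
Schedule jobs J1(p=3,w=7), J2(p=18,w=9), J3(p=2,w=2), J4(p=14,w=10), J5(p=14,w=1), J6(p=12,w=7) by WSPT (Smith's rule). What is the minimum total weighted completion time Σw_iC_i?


WSPT order (by p/w): J1 → J3 → J4 → J6 → J2 → J5
  J1: C=3, w·C=7×3=21
  J3: C=5, w·C=2×5=10
  J4: C=19, w·C=10×19=190
  J6: C=31, w·C=7×31=217
  J2: C=49, w·C=9×49=441
  J5: C=63, w·C=1×63=63
Σ w·C = 942
= 942


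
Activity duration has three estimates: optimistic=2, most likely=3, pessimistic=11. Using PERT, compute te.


te = (o + 4m + p) / 6
= (2 + 4×3 + 11) / 6
= (2 + 12 + 11) / 6
= 25 / 6
= 4.17


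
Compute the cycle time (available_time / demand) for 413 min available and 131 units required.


Cycle time = available time / demand
= 413 / 131
= 3.15 min/unit


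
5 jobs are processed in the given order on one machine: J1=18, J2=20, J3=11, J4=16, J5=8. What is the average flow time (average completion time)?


Completion times:
  J1: completes at 18
  J2: completes at 38
  J3: completes at 49
  J4: completes at 65
  J5: completes at 73
Sum = 243
Average = 243/5
= 48.60


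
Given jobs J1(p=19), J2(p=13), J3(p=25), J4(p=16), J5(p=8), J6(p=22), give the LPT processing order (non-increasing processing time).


LPT: sort by longest processing time first
  J3: p=25
  J6: p=22
  J1: p=19
  J4: p=16
  J2: p=13
  J5: p=8
Order: J3 → J6 → J1 → J4 → J2 → J5


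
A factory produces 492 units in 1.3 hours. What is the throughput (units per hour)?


Throughput = units / time
= 492 / 1.3
= 378.5 units/hour


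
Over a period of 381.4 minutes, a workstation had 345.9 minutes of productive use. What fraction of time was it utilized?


Utilization = busy / total × 100
= 345.9 / 381.4 × 100
= 90.7%


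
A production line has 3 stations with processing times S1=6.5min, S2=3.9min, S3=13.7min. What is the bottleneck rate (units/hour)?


Bottleneck = longest station time
Station times: [6.5, 3.9, 13.7]
Max = 13.7 min
Rate = 60 / 13.7
= 4.38 units/hour (bottleneck: 13.7min)


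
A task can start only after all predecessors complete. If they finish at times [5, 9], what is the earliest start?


ES = max of all predecessor completion times
Predecessors: [5, 9]
ES = max(5, 9)
= 9


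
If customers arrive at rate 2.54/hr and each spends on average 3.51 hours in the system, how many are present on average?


Little's law: L = λ × W
= 2.54 × 3.51
= 8.92


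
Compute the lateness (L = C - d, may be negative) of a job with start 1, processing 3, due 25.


Completion = 1 + 3 = 4
Lateness = C - d = 4 - 25
= -21


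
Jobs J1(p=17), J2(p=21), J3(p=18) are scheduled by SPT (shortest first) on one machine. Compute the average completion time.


SPT order: J1 → J3 → J2
Completion times:
  J1: C=17
  J3: C=35
  J2: C=56
Sum = 108, n = 3
Mean flow = 108/3
= 36.00


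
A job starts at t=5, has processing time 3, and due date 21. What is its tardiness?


Completion = start + processing = 5 + 3 = 8
Tardiness = max(0, C - d) = max(0, 8 - 21)
= max(0, -13)
= 0


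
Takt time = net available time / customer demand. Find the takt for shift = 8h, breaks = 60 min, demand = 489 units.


Available = 8×60 - 60 = 420 min
Takt time = 420 / 489
= 0.86 min/unit


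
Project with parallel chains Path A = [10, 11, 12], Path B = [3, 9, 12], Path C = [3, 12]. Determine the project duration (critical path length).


Path A: 10 + 11 + 12 = 33
Path B: 3 + 9 + 12 = 24
Path C: 3 + 12 = 15
Critical path = longest = max(33, 24, 15)
= 33 (Path A)


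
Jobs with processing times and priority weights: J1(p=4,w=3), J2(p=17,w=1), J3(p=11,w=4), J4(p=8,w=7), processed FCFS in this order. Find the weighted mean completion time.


Completion times:
  J1: C=4, w×C=3×4=12
  J2: C=21, w×C=1×21=21
  J3: C=32, w×C=4×32=128
  J4: C=40, w×C=7×40=280
Sum w×C = 441
Sum w = 15
Weighted avg = 441/15
= 29.40


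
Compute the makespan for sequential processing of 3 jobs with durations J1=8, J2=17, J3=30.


Sequential makespan: sum all processing times
= 8 + 17 + 30
= 55 time units


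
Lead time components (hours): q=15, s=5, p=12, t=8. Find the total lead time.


Lead time = queue + setup + processing + transit
= 15 + 5 + 12 + 8
= 40 hours


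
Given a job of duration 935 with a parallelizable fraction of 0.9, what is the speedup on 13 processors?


Amdahl's law: T_p = T × ((1-p) + p/N)
= 935 × ((1-0.9) + 0.9/13)
= 935 × (0.10 + 0.0692)
= 935 × 0.1692
= 158.23
Speedup = 935/158.23
= 5.91×


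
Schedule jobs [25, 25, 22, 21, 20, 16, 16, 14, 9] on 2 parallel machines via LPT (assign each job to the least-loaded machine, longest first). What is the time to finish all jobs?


Jobs (LPT sorted): [25, 25, 22, 21, 20, 16, 16, 14, 9]
Machines: 2
  J=25 → Machine 1 (load: 0+25=25)
  J=25 → Machine 2 (load: 0+25=25)
  J=22 → Machine 1 (load: 25+22=47)
  J=21 → Machine 2 (load: 25+21=46)
  J=20 → Machine 2 (load: 46+20=66)
  J=16 → Machine 1 (load: 47+16=63)
  J=16 → Machine 1 (load: 63+16=79)
  J=14 → Machine 2 (load: 66+14=80)
  J=9 → Machine 1 (load: 79+9=88)
Machine loads: [88, 80]
Makespan = max = 88 time units


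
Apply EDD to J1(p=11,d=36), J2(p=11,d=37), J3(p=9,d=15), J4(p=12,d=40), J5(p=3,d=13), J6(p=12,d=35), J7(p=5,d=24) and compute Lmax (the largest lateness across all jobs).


EDD order: J5 → J3 → J7 → J6 → J1 → J2 → J4
Completion and lateness:
  J5: C=3, d=13, L=3-13=-10
  J3: C=12, d=15, L=12-15=-3
  J7: C=17, d=24, L=17-24=-7
  J6: C=29, d=35, L=29-35=-6
  J1: C=40, d=36, L=40-36=4
  J2: C=51, d=37, L=51-37=14
  J4: C=63, d=40, L=63-40=23
Lmax = max(-10, -3, -7, -6, 4, 14, 23)
= 23


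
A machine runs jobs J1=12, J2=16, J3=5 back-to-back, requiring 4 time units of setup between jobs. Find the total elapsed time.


Makespan = Σ processing + (n-1) × setup
= (12 + 16 + 5) + (3-1)×4
= 33 + 8
= 41 time units


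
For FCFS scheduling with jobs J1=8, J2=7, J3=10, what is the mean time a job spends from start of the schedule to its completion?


Completion times:
  J1: completes at 8
  J2: completes at 15
  J3: completes at 25
Sum = 48
Average = 48/3
= 16.00


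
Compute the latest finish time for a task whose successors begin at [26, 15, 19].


LF = min of all successor start times
Successors start at: [26, 15, 19]
LF = min(26, 15, 19)
= 15


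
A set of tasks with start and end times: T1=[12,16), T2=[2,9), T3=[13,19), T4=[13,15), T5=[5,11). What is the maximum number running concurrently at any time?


Check each time point for overlaps:
  t=13: 3 tasks active (T1, T3, T4)
Max concurrent = 3


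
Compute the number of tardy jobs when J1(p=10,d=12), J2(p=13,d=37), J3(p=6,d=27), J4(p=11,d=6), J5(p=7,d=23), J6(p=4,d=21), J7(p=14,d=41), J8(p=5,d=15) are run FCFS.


Completion vs due date:
  J1: C=10, d=12 → on time
  J2: C=23, d=37 → on time
  J3: C=29, d=27 → TARDY
  J4: C=40, d=6 → TARDY
  J5: C=47, d=23 → TARDY
  J6: C=51, d=21 → TARDY
  J7: C=65, d=41 → TARDY
  J8: C=70, d=15 → TARDY
Tardy jobs: J3, J4, J5, J6, J7, J8
Count = 6


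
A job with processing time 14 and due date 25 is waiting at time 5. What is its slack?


Slack = due - current_time - processing
= 25 - 5 - 14
= 6


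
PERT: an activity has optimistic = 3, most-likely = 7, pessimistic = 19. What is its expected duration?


te = (o + 4m + p) / 6
= (3 + 4×7 + 19) / 6
= (3 + 28 + 19) / 6
= 50 / 6
= 8.33


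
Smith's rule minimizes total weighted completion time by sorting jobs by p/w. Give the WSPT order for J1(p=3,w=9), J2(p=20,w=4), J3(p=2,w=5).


WSPT (Smith's rule): sort by p/w ascending
  J1: p/w = 3/9 = 0.333
  J3: p/w = 2/5 = 0.400
  J2: p/w = 20/4 = 5.000
Order: J1 → J3 → J2


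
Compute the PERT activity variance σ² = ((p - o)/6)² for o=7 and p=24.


σ² = ((p - o) / 6)² = (p - o)² / 36
= (24 - 7)² / 36
= 17² / 36
= 289 / 36
= 8.0278


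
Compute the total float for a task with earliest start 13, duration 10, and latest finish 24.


EF = ES + duration = 13 + 10 = 23
LS = LF - duration = 24 - 10 = 14
Total Float = LF - EF = 24 - 23
(or LS - ES = 14 - 13)
= 1


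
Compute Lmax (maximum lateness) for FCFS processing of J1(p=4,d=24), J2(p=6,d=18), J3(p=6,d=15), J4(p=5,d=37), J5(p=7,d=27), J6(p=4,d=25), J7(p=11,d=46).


Lateness per job (L = C - d):
  J1: C=4, d=24, L=-20
  J2: C=10, d=18, L=-8
  J3: C=16, d=15, L=1
  J4: C=21, d=37, L=-16
  J5: C=28, d=27, L=1
  J6: C=32, d=25, L=7
  J7: C=43, d=46, L=-3
Lmax = max(-20, -8, 1, -16, 1, 7, -3)
= 7


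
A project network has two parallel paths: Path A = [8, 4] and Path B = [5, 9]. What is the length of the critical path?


Path A: 8 + 4 = 12
Path B: 5 + 9 = 14
Critical path = longest = max(12, 14)
= 14 (Path B)


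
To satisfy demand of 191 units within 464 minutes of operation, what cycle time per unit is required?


Cycle time = available time / demand
= 464 / 191
= 2.43 min/unit


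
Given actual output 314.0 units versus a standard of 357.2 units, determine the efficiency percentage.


Efficiency = (actual / standard) × 100
= (314.0 / 357.2) × 100
= 87.9%


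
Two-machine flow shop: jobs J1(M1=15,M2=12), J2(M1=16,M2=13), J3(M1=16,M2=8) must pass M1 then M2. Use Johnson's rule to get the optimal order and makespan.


Johnson's rule:
Group 1 (M1≤M2, sort by M1): []
Group 2 (M1>M2, sort desc M2): ['J2', 'J1', 'J3']
Sequence: J2 → J1 → J3
Makespan calculation:
  J2: M1 done=16, M2 done=29
  J1: M1 done=31, M2 done=43
  J3: M1 done=47, M2 done=55
= Sequence: J2 → J1 → J3, Makespan: 55


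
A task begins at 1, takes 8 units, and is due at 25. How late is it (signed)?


Completion = 1 + 8 = 9
Lateness = C - d = 9 - 25
= -16


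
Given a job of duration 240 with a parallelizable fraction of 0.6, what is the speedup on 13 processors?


Amdahl's law: T_p = T × ((1-p) + p/N)
= 240 × ((1-0.6) + 0.6/13)
= 240 × (0.40 + 0.0462)
= 240 × 0.4462
= 107.08
Speedup = 240/107.08
= 2.24×


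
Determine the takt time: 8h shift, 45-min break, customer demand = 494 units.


Available = 8×60 - 45 = 435 min
Takt time = 435 / 494
= 0.88 min/unit


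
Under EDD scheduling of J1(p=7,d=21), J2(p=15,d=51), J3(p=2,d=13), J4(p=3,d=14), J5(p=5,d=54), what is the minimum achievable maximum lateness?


EDD order: J3 → J4 → J1 → J2 → J5
Completion and lateness:
  J3: C=2, d=13, L=2-13=-11
  J4: C=5, d=14, L=5-14=-9
  J1: C=12, d=21, L=12-21=-9
  J2: C=27, d=51, L=27-51=-24
  J5: C=32, d=54, L=32-54=-22
Lmax = max(-11, -9, -9, -24, -22)
= -9


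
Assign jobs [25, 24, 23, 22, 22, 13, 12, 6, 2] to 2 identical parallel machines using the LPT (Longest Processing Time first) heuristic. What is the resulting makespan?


Jobs (LPT sorted): [25, 24, 23, 22, 22, 13, 12, 6, 2]
Machines: 2
  J=25 → Machine 1 (load: 0+25=25)
  J=24 → Machine 2 (load: 0+24=24)
  J=23 → Machine 2 (load: 24+23=47)
  J=22 → Machine 1 (load: 25+22=47)
  J=22 → Machine 1 (load: 47+22=69)
  J=13 → Machine 2 (load: 47+13=60)
  J=12 → Machine 2 (load: 60+12=72)
  J=6 → Machine 1 (load: 69+6=75)
  J=2 → Machine 2 (load: 72+2=74)
Machine loads: [75, 74]
Makespan = max = 75 time units


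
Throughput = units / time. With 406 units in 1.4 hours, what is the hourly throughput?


Throughput = units / time
= 406 / 1.4
= 290.0 units/hour


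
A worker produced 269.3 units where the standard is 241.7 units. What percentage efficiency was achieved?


Efficiency = (actual / standard) × 100
= (269.3 / 241.7) × 100
= 111.4%


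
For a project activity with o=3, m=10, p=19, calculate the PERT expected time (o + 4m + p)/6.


te = (o + 4m + p) / 6
= (3 + 4×10 + 19) / 6
= (3 + 40 + 19) / 6
= 62 / 6
= 10.33


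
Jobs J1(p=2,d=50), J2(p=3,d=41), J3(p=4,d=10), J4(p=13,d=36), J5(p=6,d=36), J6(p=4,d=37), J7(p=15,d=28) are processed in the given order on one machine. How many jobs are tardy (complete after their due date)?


Completion vs due date:
  J1: C=2, d=50 → on time
  J2: C=5, d=41 → on time
  J3: C=9, d=10 → on time
  J4: C=22, d=36 → on time
  J5: C=28, d=36 → on time
  J6: C=32, d=37 → on time
  J7: C=47, d=28 → TARDY
Tardy jobs: J7
Count = 1


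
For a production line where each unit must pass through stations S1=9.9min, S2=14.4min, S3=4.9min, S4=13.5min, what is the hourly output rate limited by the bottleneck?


Bottleneck = longest station time
Station times: [9.9, 14.4, 4.9, 13.5]
Max = 14.4 min
Rate = 60 / 14.4
= 4.17 units/hour (bottleneck: 14.4min)


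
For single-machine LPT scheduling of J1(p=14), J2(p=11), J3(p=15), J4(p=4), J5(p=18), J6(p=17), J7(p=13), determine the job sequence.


LPT: sort by longest processing time first
  J5: p=18
  J6: p=17
  J3: p=15
  J1: p=14
  J7: p=13
  J2: p=11
  J4: p=4
Order: J5 → J6 → J3 → J1 → J7 → J2 → J4


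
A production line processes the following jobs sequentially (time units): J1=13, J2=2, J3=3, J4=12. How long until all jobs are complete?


Sequential makespan: sum all processing times
= 13 + 2 + 3 + 12
= 30 time units


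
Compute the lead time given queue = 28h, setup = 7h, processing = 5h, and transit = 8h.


Lead time = queue + setup + processing + transit
= 28 + 7 + 5 + 8
= 48 hours


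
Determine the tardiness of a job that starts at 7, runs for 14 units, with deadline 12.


Completion = start + processing = 7 + 14 = 21
Tardiness = max(0, C - d) = max(0, 21 - 12)
= max(0, 9)
= 9


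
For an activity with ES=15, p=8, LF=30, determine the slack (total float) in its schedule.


EF = ES + duration = 15 + 8 = 23
LS = LF - duration = 30 - 8 = 22
Total Float = LF - EF = 30 - 23
(or LS - ES = 22 - 15)
= 7


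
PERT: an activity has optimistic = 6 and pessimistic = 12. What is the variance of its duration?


σ² = ((p - o) / 6)² = (p - o)² / 36
= (12 - 6)² / 36
= 6² / 36
= 36 / 36
= 1.0000


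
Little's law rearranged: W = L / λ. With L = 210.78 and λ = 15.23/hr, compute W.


Little's law: L = λW → W = L / λ
= 210.78 / 15.23
= 13.84 hours


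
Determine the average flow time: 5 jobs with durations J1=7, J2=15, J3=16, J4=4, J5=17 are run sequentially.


Completion times:
  J1: completes at 7
  J2: completes at 22
  J3: completes at 38
  J4: completes at 42
  J5: completes at 59
Sum = 168
Average = 168/5
= 33.60


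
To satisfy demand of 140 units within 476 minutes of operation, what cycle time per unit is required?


Cycle time = available time / demand
= 476 / 140
= 3.40 min/unit


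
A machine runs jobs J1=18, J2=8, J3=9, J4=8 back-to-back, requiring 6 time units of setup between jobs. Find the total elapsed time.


Makespan = Σ processing + (n-1) × setup
= (18 + 8 + 9 + 8) + (4-1)×6
= 43 + 18
= 61 time units


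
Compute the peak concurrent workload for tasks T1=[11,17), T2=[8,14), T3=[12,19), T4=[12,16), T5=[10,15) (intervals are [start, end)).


Check each time point for overlaps:
  t=12: 5 tasks active (T1, T2, T3, T4, T5)
Max concurrent = 5


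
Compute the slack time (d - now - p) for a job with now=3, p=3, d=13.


Slack = due - current_time - processing
= 13 - 3 - 3
= 7


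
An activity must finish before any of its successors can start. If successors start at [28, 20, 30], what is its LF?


LF = min of all successor start times
Successors start at: [28, 20, 30]
LF = min(28, 20, 30)
= 20


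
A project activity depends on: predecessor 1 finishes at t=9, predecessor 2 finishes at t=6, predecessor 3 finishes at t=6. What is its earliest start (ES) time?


ES = max of all predecessor completion times
Predecessors: [9, 6, 6]
ES = max(9, 6, 6)
= 9


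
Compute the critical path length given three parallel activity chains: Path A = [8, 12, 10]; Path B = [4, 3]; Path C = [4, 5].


Path A: 8 + 12 + 10 = 30
Path B: 4 + 3 = 7
Path C: 4 + 5 = 9
Critical path = longest = max(30, 7, 9)
= 30 (Path A)


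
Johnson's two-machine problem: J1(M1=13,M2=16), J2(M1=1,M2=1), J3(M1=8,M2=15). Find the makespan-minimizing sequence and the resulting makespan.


Johnson's rule:
Group 1 (M1≤M2, sort by M1): ['J2', 'J3', 'J1']
Group 2 (M1>M2, sort desc M2): []
Sequence: J2 → J3 → J1
Makespan calculation:
  J2: M1 done=1, M2 done=2
  J3: M1 done=9, M2 done=24
  J1: M1 done=22, M2 done=40
= Sequence: J2 → J3 → J1, Makespan: 40


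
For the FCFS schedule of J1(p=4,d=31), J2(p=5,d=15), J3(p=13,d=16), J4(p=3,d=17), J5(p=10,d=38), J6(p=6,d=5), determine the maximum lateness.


Lateness per job (L = C - d):
  J1: C=4, d=31, L=-27
  J2: C=9, d=15, L=-6
  J3: C=22, d=16, L=6
  J4: C=25, d=17, L=8
  J5: C=35, d=38, L=-3
  J6: C=41, d=5, L=36
Lmax = max(-27, -6, 6, 8, -3, 36)
= 36


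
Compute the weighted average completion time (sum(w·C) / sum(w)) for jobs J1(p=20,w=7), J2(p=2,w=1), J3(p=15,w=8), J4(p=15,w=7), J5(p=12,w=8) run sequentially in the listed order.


Completion times:
  J1: C=20, w×C=7×20=140
  J2: C=22, w×C=1×22=22
  J3: C=37, w×C=8×37=296
  J4: C=52, w×C=7×52=364
  J5: C=64, w×C=8×64=512
Sum w×C = 1334
Sum w = 31
Weighted avg = 1334/31
= 43.03


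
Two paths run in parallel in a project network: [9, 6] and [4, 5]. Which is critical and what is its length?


Path A: 9 + 6 = 15
Path B: 4 + 5 = 9
Critical path = longest = max(15, 9)
= 15 (Path A)


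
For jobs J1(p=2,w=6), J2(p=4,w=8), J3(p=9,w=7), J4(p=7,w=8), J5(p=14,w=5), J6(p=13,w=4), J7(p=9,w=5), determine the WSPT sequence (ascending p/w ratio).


WSPT (Smith's rule): sort by p/w ascending
  J1: p/w = 2/6 = 0.333
  J2: p/w = 4/8 = 0.500
  J4: p/w = 7/8 = 0.875
  J3: p/w = 9/7 = 1.286
  J7: p/w = 9/5 = 1.800
  J5: p/w = 14/5 = 2.800
  J6: p/w = 13/4 = 3.250
Order: J1 → J2 → J4 → J3 → J7 → J5 → J6


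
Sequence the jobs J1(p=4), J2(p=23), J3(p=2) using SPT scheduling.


SPT: sort by shortest processing time
  J3: p=2
  J1: p=4
  J2: p=23
Order: J3 → J1 → J2


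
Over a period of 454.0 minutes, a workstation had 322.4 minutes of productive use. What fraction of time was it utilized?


Utilization = busy / total × 100
= 322.4 / 454.0 × 100
= 71.0%


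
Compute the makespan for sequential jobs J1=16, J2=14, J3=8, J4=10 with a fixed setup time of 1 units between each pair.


Makespan = Σ processing + (n-1) × setup
= (16 + 14 + 8 + 10) + (4-1)×1
= 48 + 3
= 51 time units


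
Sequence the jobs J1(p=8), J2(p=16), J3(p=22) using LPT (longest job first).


LPT: sort by longest processing time first
  J3: p=22
  J2: p=16
  J1: p=8
Order: J3 → J2 → J1


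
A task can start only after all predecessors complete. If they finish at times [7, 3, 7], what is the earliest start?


ES = max of all predecessor completion times
Predecessors: [7, 3, 7]
ES = max(7, 3, 7)
= 7


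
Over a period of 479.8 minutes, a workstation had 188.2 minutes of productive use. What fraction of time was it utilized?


Utilization = busy / total × 100
= 188.2 / 479.8 × 100
= 39.2%


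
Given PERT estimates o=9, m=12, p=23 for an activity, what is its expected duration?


te = (o + 4m + p) / 6
= (9 + 4×12 + 23) / 6
= (9 + 48 + 23) / 6
= 80 / 6
= 13.33


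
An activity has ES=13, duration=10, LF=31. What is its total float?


EF = ES + duration = 13 + 10 = 23
LS = LF - duration = 31 - 10 = 21
Total Float = LF - EF = 31 - 23
(or LS - ES = 21 - 13)
= 8


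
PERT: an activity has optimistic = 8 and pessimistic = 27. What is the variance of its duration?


σ² = ((p - o) / 6)² = (p - o)² / 36
= (27 - 8)² / 36
= 19² / 36
= 361 / 36
= 10.0278


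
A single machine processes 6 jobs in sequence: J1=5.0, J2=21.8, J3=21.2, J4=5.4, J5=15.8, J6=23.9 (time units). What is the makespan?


Sequential makespan: sum all processing times
= 5.0 + 21.8 + 21.2 + 5.4 + 15.8 + 23.9
= 93.1 time units


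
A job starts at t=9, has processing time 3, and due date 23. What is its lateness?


Completion = 9 + 3 = 12
Lateness = C - d = 12 - 23
= -11


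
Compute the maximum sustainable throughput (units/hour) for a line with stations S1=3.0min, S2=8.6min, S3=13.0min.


Bottleneck = longest station time
Station times: [3.0, 8.6, 13.0]
Max = 13.0 min
Rate = 60 / 13.0
= 4.62 units/hour (bottleneck: 13.0min)


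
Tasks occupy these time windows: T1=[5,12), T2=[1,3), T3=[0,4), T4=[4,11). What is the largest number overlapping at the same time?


Check each time point for overlaps:
  t=1: 2 tasks active (T2, T3)
Max concurrent = 2


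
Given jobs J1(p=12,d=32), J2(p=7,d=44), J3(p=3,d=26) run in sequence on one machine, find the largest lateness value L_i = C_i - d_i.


Lateness per job (L = C - d):
  J1: C=12, d=32, L=-20
  J2: C=19, d=44, L=-25
  J3: C=22, d=26, L=-4
Lmax = max(-20, -25, -4)
= -4


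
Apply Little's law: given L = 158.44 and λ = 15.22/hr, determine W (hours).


Little's law: L = λW → W = L / λ
= 158.44 / 15.22
= 10.41 hours


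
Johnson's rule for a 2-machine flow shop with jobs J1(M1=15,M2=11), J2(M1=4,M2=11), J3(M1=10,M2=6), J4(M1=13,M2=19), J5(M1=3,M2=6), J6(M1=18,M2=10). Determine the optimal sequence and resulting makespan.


Johnson's rule:
Group 1 (M1≤M2, sort by M1): ['J5', 'J2', 'J4']
Group 2 (M1>M2, sort desc M2): ['J1', 'J6', 'J3']
Sequence: J5 → J2 → J4 → J1 → J6 → J3
Makespan calculation:
  J5: M1 done=3, M2 done=9
  J2: M1 done=7, M2 done=20
  J4: M1 done=20, M2 done=39
  J1: M1 done=35, M2 done=50
  J6: M1 done=53, M2 done=63
  J3: M1 done=63, M2 done=69
= Sequence: J5 → J2 → J4 → J1 → J6 → J3, Makespan: 69


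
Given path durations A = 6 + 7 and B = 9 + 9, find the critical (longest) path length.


Path A: 6 + 7 = 13
Path B: 9 + 9 = 18
Critical path = longest = max(13, 18)
= 18 (Path B)


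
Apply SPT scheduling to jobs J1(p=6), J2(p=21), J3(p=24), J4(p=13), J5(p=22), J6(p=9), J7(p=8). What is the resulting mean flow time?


SPT order: J1 → J7 → J6 → J4 → J2 → J5 → J3
Completion times:
  J1: C=6
  J7: C=14
  J6: C=23
  J4: C=36
  J2: C=57
  J5: C=79
  J3: C=103
Sum = 318, n = 7
Mean flow = 318/7
= 45.43


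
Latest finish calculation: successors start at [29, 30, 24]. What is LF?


LF = min of all successor start times
Successors start at: [29, 30, 24]
LF = min(29, 30, 24)
= 24


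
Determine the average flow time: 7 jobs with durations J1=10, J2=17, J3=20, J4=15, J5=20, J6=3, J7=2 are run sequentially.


Completion times:
  J1: completes at 10
  J2: completes at 27
  J3: completes at 47
  J4: completes at 62
  J5: completes at 82
  J6: completes at 85
  J7: completes at 87
Sum = 400
Average = 400/7
= 57.14


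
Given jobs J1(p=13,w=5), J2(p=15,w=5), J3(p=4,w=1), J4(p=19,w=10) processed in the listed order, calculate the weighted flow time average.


Completion times:
  J1: C=13, w×C=5×13=65
  J2: C=28, w×C=5×28=140
  J3: C=32, w×C=1×32=32
  J4: C=51, w×C=10×51=510
Sum w×C = 747
Sum w = 21
Weighted avg = 747/21
= 35.57


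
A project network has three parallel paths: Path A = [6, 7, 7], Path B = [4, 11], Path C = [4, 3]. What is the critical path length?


Path A: 6 + 7 + 7 = 20
Path B: 4 + 11 = 15
Path C: 4 + 3 = 7
Critical path = longest = max(20, 15, 7)
= 20 (Path A)


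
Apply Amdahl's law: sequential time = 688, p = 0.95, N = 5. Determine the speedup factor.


Amdahl's law: T_p = T × ((1-p) + p/N)
= 688 × ((1-0.95) + 0.95/5)
= 688 × (0.05 + 0.1900)
= 688 × 0.2400
= 165.12
Speedup = 688/165.12
= 4.17×


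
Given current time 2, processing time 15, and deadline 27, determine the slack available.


Slack = due - current_time - processing
= 27 - 2 - 15
= 10


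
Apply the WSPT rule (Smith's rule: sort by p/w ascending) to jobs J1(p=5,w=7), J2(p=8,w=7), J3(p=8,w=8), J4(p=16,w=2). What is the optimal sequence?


WSPT (Smith's rule): sort by p/w ascending
  J1: p/w = 5/7 = 0.714
  J3: p/w = 8/8 = 1.000
  J2: p/w = 8/7 = 1.143
  J4: p/w = 16/2 = 8.000
Order: J1 → J3 → J2 → J4


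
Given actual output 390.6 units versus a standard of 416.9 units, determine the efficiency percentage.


Efficiency = (actual / standard) × 100
= (390.6 / 416.9) × 100
= 93.7%


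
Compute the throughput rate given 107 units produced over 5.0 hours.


Throughput = units / time
= 107 / 5.0
= 21.4 units/hour


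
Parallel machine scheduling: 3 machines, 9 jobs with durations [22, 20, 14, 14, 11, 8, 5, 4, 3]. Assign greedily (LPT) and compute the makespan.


Jobs (LPT sorted): [22, 20, 14, 14, 11, 8, 5, 4, 3]
Machines: 3
  J=22 → Machine 1 (load: 0+22=22)
  J=20 → Machine 2 (load: 0+20=20)
  J=14 → Machine 3 (load: 0+14=14)
  J=14 → Machine 3 (load: 14+14=28)
  J=11 → Machine 2 (load: 20+11=31)
  J=8 → Machine 1 (load: 22+8=30)
  J=5 → Machine 3 (load: 28+5=33)
  J=4 → Machine 1 (load: 30+4=34)
  J=3 → Machine 2 (load: 31+3=34)
Machine loads: [34, 34, 33]
Makespan = max = 34 time units


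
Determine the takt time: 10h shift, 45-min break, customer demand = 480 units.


Available = 10×60 - 45 = 555 min
Takt time = 555 / 480
= 1.16 min/unit


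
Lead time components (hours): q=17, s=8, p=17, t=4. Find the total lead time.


Lead time = queue + setup + processing + transit
= 17 + 8 + 17 + 4
= 46 hours


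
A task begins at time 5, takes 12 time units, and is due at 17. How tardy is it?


Completion = start + processing = 5 + 12 = 17
Tardiness = max(0, C - d) = max(0, 17 - 17)
= max(0, 0)
= 0


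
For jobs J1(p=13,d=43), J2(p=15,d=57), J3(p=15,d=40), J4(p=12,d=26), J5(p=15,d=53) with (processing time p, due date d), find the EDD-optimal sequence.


EDD: sort by earliest due date
  J4: d=26, p=12
  J3: d=40, p=15
  J1: d=43, p=13
  J5: d=53, p=15
  J2: d=57, p=15
Order: J4 → J3 → J1 → J5 → J2


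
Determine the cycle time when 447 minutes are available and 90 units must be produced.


Cycle time = available time / demand
= 447 / 90
= 4.97 min/unit


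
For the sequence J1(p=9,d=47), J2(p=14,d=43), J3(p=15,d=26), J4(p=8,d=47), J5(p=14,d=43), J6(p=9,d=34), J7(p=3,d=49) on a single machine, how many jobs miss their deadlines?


Completion vs due date:
  J1: C=9, d=47 → on time
  J2: C=23, d=43 → on time
  J3: C=38, d=26 → TARDY
  J4: C=46, d=47 → on time
  J5: C=60, d=43 → TARDY
  J6: C=69, d=34 → TARDY
  J7: C=72, d=49 → TARDY
Tardy jobs: J3, J5, J6, J7
Count = 4


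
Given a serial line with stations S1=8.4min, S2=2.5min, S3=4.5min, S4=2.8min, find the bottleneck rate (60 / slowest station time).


Bottleneck = longest station time
Station times: [8.4, 2.5, 4.5, 2.8]
Max = 8.4 min
Rate = 60 / 8.4
= 7.14 units/hour (bottleneck: 8.4min)


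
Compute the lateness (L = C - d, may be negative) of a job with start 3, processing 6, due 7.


Completion = 3 + 6 = 9
Lateness = C - d = 9 - 7
= 2


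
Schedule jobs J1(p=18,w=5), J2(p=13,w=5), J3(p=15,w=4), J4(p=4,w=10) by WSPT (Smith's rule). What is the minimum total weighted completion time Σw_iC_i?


WSPT order (by p/w): J4 → J2 → J1 → J3
  J4: C=4, w·C=10×4=40
  J2: C=17, w·C=5×17=85
  J1: C=35, w·C=5×35=175
  J3: C=50, w·C=4×50=200
Σ w·C = 500
= 500


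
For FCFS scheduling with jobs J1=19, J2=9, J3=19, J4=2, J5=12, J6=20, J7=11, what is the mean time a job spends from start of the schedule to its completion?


Completion times:
  J1: completes at 19
  J2: completes at 28
  J3: completes at 47
  J4: completes at 49
  J5: completes at 61
  J6: completes at 81
  J7: completes at 92
Sum = 377
Average = 377/7
= 53.86


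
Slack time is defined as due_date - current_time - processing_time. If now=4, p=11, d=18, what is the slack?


Slack = due - current_time - processing
= 18 - 4 - 11
= 3


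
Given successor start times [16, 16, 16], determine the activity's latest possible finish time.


LF = min of all successor start times
Successors start at: [16, 16, 16]
LF = min(16, 16, 16)
= 16


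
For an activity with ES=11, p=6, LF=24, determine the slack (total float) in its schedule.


EF = ES + duration = 11 + 6 = 17
LS = LF - duration = 24 - 6 = 18
Total Float = LF - EF = 24 - 17
(or LS - ES = 18 - 11)
= 7


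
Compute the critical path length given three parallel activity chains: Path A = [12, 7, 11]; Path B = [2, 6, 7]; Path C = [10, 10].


Path A: 12 + 7 + 11 = 30
Path B: 2 + 6 + 7 = 15
Path C: 10 + 10 = 20
Critical path = longest = max(30, 15, 20)
= 30 (Path A)


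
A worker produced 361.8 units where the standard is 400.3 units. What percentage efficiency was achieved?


Efficiency = (actual / standard) × 100
= (361.8 / 400.3) × 100
= 90.4%


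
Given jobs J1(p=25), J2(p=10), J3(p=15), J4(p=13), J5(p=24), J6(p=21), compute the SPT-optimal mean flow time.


SPT order: J2 → J4 → J3 → J6 → J5 → J1
Completion times:
  J2: C=10
  J4: C=23
  J3: C=38
  J6: C=59
  J5: C=83
  J1: C=108
Sum = 321, n = 6
Mean flow = 321/6
= 53.50


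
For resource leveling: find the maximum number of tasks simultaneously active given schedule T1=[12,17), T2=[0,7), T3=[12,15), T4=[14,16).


Check each time point for overlaps:
  t=14: 3 tasks active (T1, T3, T4)
Max concurrent = 3


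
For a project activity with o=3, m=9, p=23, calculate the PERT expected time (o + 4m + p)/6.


te = (o + 4m + p) / 6
= (3 + 4×9 + 23) / 6
= (3 + 36 + 23) / 6
= 62 / 6
= 10.33


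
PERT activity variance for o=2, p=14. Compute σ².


σ² = ((p - o) / 6)² = (p - o)² / 36
= (14 - 2)² / 36
= 12² / 36
= 144 / 36
= 4.0000


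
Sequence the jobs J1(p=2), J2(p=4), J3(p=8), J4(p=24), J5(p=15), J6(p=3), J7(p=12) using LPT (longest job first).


LPT: sort by longest processing time first
  J4: p=24
  J5: p=15
  J7: p=12
  J3: p=8
  J2: p=4
  J6: p=3
  J1: p=2
Order: J4 → J5 → J7 → J3 → J2 → J6 → J1
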